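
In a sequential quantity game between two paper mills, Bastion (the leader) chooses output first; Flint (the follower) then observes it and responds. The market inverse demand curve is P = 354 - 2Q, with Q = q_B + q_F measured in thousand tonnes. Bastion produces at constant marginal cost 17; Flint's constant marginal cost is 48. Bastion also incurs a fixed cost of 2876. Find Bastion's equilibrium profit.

The follower Flint best-responds to any q_B: π_F = (354 - 2Q)q_F - 48q_F.
Follower FOC: 306 - 2q_B - 4q_F = 0, so q_F(q_B) = (306 - 2q_B)/4.
The leader anticipates this reaction. Substituting into P = 354 - 2Q gives P = 201 - q_B, so π_B = (201 - q_B)q_B - 17q_B.
Leader FOC: 184 - 2q_B = 0, so q_B = 92.
Then q_F = (306 - 2·92)/4 = 61/2.
Price P = 354 - 2·(245/2) = 109.
Bastion's profit: (109 - 17)·92 - 2876 = 5588.

5588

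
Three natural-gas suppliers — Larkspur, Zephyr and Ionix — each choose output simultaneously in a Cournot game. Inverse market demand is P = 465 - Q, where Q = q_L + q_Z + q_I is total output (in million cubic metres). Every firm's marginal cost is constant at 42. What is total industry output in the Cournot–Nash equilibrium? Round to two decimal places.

Each firm earns π_i = (465 - Q)q_i - 42q_i.
First-order condition (treating rivals' output as given): 423 - 2q_i - Σ_{j≠i} q_j = 0.
With identical firms every q_j equals q_i, so Σ_{j≠i} q_j = 2q_i and 423 = 4q_i, giving q_i = 423/4.
Total output Q = 423/4 + 423/4 + 423/4 = 1269/4.

317.25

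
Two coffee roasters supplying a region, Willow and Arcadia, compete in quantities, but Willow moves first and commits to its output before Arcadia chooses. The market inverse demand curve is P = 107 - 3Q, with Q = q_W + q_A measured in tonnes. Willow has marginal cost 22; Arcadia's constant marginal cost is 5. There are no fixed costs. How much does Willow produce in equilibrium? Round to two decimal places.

11.33

The follower Arcadia best-responds to any q_W: π_A = (107 - 3Q)q_A - 5q_A.
Follower FOC: 102 - 3q_W - 6q_A = 0, so q_A(q_W) = (102 - 3q_W)/6.
Willow substitutes q_A(q_W) into its own profit: π_W = q_W(107 - 3q_W - (102 - 3q_W)/2) - 22q_W = (56 - (3/2)q_W)q_W - 22q_W.
Leader FOC: 34 - 3q_W = 0, so q_W = 34/3.
Then q_A = (102 - 3·(34/3))/6 = 34/3.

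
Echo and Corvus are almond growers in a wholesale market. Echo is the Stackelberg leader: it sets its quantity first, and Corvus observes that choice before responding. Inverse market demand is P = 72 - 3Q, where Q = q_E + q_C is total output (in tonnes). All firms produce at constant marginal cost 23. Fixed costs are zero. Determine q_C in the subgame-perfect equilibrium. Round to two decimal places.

4.08

The follower Corvus best-responds to any q_E: π_C = (72 - 3Q)q_C - 23q_C.
∂π_C/∂q_C = 49 - 3q_E - 6q_C = 0 gives the reaction function q_C = (49 - 3q_E)/6.
The leader anticipates this reaction. Substituting into P = 72 - 3Q gives P = 95/2 - (3/2)q_E, so π_E = (95/2 - (3/2)q_E)q_E - 23q_E.
Leader FOC: 49/2 - 3q_E = 0, so q_E = 49/6.
Then q_C = (49 - 3·(49/6))/6 = 49/12.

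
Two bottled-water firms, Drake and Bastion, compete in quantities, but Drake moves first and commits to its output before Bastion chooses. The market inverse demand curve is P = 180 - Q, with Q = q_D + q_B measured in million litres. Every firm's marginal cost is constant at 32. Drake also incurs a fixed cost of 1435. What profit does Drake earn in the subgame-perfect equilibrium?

1303

Solve by backward induction. Given q_D, the follower Bastion maximises π_B = (180 - q_D - q_B)q_B - 32q_B.
Follower FOC: 148 - q_D - 2q_B = 0, so q_B(q_D) = (148 - q_D)/2.
Drake substitutes q_B(q_D) into its own profit: π_D = q_D(180 - q_D - (148 - q_D)/2) - 32q_D = (106 - (1/2)q_D)q_D - 32q_D.
Leader FOC: 74 - q_D = 0, so q_D = 74.
Then q_B = (148 - 74)/2 = 37.
Price P = 180 - 111 = 69.
Drake's profit: (69 - 32)·74 - 1435 = 1303.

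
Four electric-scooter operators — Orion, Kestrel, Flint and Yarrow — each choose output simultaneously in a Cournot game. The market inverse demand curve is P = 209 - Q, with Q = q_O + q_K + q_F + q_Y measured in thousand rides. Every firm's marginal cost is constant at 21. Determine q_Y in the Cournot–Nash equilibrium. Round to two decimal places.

Each firm earns π_i = (209 - Q)q_i - 21q_i.
Setting ∂π_i/∂q_i = 0 with rivals' quantities fixed: 188 - 2q_i - Σ_{j≠i} q_j = 0.
By symmetry each firm produces the same amount; substituting Σ_{j≠i} q_j = 3q_i yields q_i = 188/5.

37.60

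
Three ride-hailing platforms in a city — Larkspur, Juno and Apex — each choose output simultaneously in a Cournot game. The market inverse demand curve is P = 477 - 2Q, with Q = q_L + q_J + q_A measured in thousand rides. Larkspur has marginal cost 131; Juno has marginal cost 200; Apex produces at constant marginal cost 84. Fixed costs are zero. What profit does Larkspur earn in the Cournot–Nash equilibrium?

Larkspur's profit: π_L = (477 - 2Q)q_L - (131q_L). Setting ∂π_L/∂q_L = 0: 346 - 4q_L - 2(q_J + q_A) = 0.
Juno's profit: π_J = (477 - 2Q)q_J - (200q_J). Setting ∂π_J/∂q_J = 0: 277 - 4q_J - 2(q_L + q_A) = 0.
Apex's first-order condition: 393 - 4q_A - 2(q_L + q_J) = 0.
Summing all 3 equations gives 1016 − 8Q = 0, hence Q = 127.
Back-substituting: q_L = (346 − 254)/2 = 46, q_J = (277 − 254)/2 = 23/2, q_A = (393 − 254)/2 = 139/2.
Price P = 477 - 2·127 = 223.
Larkspur's profit: (223 - 131)·46 = 4232.

4232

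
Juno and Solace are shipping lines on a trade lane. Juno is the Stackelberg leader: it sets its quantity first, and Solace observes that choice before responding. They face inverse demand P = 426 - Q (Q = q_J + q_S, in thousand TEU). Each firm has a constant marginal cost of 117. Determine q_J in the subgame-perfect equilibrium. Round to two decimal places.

154.50

Solve by backward induction. Given q_J, the follower Solace maximises π_S = (426 - q_J - q_S)q_S - 117q_S.
∂π_S/∂q_S = 309 - q_J - 2q_S = 0 gives the reaction function q_S = (309 - q_J)/2.
Juno substitutes q_S(q_J) into its own profit: π_J = q_J(426 - q_J - (309 - q_J)/2) - 117q_J = (543/2 - (1/2)q_J)q_J - 117q_J.
Maximising: ∂π_J/∂q_J = 309/2 - q_J = 0, giving q_J = 309/2.
Then q_S = (309 - 309/2)/2 = 309/4.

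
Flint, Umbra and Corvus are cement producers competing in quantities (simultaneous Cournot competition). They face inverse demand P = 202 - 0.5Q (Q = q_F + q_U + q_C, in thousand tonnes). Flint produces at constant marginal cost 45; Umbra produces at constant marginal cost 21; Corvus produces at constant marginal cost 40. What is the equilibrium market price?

77

Flint's profit: π_F = (202 - 0.5Q)q_F - (45q_F). Setting ∂π_F/∂q_F = 0: 157 - q_F - (1/2)(q_U + q_C) = 0.
Umbra's first-order condition: 181 - q_U - (1/2)(q_F + q_C) = 0.
Corvus's profit: π_C = (202 - 0.5Q)q_C - (40q_C). Setting ∂π_C/∂q_C = 0: 162 - q_C - (1/2)(q_F + q_U) = 0.
Summing all 3 equations gives 500 − 2Q = 0, hence Q = 250.
Back-substituting: q_F = (157 − 125)/(1/2) = 64, q_U = (181 − 125)/(1/2) = 112, q_C = (162 − 125)/(1/2) = 74.
Total output Q = 250, so price P = 202 - (1/2)·250 = 77.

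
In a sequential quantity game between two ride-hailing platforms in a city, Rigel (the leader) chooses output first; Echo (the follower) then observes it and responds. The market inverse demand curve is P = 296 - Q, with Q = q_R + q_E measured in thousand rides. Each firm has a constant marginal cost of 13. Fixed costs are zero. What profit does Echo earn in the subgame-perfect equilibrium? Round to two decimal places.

The follower Echo best-responds to any q_R: π_E = (296 - Q)q_E - 13q_E.
∂π_E/∂q_E = 283 - q_R - 2q_E = 0 gives the reaction function q_E = (283 - q_R)/2.
The leader anticipates this reaction. Substituting into P = 296 - Q gives P = 309/2 - (1/2)q_R, so π_R = (309/2 - (1/2)q_R)q_R - 13q_R.
Maximising: ∂π_R/∂q_R = 283/2 - q_R = 0, giving q_R = 283/2.
Then q_E = (283 - 283/2)/2 = 283/4.
Price P = 296 - 849/4 = 335/4.
Echo's profit: (335/4 - 13)·(283/4) = 5005.5625.

5005.56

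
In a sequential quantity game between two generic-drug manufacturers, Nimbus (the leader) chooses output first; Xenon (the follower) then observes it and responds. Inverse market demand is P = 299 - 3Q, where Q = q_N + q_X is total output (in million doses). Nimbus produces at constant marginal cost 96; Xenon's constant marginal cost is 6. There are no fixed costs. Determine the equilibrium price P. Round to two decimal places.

Solve by backward induction. Given q_N, the follower Xenon maximises π_X = (299 - 3q_N - 3q_X)q_X - 6q_X.
∂π_X/∂q_X = 293 - 3q_N - 6q_X = 0 gives the reaction function q_X = (293 - 3q_N)/6.
Nimbus substitutes q_X(q_N) into its own profit: π_N = q_N(299 - 3q_N - (293 - 3q_N)/2) - 96q_N = (305/2 - (3/2)q_N)q_N - 96q_N.
Leader FOC: 113/2 - 3q_N = 0, so q_N = 113/6.
Then q_X = (293 - 3·(113/6))/6 = 473/12.
Total output Q = 233/4, so price P = 299 - 3·(233/4) = 497/4.

124.25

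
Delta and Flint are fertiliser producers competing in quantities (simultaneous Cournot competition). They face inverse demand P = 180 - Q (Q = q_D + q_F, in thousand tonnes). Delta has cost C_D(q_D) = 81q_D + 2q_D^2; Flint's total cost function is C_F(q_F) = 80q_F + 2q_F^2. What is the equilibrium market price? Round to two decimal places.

Delta's profit: π_D = (180 - Q)q_D - (81q_D + 2q_D²). Setting ∂π_D/∂q_D = 0: 99 - 6q_D - (q_F) = 0.
Flint's first-order condition: 100 - 6q_F - (q_D) = 0.
Rearranging gives the reaction functions q_D = (99 - q_F)/6 and q_F = (100 - q_D)/6.
Solving the pair: q_D = 494/35, q_F = 501/35.
Total output Q = 199/7, so price P = 180 - 199/7 = 1061/7.

151.57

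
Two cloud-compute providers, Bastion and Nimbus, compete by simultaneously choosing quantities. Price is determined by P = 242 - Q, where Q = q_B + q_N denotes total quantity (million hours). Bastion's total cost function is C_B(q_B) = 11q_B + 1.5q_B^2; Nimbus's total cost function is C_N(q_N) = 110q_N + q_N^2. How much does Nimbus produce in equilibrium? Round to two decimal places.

22.58

Bastion's profit: π_B = (242 - Q)q_B - (11q_B + (3/2)q_B²). Setting ∂π_B/∂q_B = 0: 231 - 5q_B - (q_N) = 0.
Nimbus's first-order condition: 132 - 4q_N - (q_B) = 0.
Rearranging gives the reaction functions q_B = (231 - q_N)/5 and q_N = (132 - q_B)/4.
Substituting one into the other gives q_B = 792/19 and q_N = 429/19.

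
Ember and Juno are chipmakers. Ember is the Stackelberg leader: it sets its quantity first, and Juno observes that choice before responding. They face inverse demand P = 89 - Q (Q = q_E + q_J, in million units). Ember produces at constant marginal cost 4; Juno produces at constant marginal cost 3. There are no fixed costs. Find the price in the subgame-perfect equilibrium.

Solve by backward induction. Given q_E, the follower Juno maximises π_J = (89 - q_E - q_J)q_J - 3q_J.
Setting the follower's marginal profit to zero, 86 - q_E - 2q_J = 0, i.e. q_J = (86 - q_E)/2.
Ember substitutes q_J(q_E) into its own profit: π_E = q_E(89 - q_E - (86 - q_E)/2) - 4q_E = (46 - (1/2)q_E)q_E - 4q_E.
Maximising: ∂π_E/∂q_E = 42 - q_E = 0, giving q_E = 42.
Then q_J = (86 - 42)/2 = 22.
Total output Q = 64, so price P = 89 - 64 = 25.

25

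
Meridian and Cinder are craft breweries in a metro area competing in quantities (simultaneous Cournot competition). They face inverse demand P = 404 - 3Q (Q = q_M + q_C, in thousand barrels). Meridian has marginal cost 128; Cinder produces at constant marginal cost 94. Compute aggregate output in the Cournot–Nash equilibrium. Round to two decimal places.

65.11

Meridian's profit: π_M = (404 - 3Q)q_M - (128q_M). Setting ∂π_M/∂q_M = 0: 276 - 6q_M - 3(q_C) = 0.
Cinder's first-order condition: 310 - 6q_C - 3(q_M) = 0.
So q_M = (276 - 3q_C)/6 and q_C = (310 - 3q_M)/6.
Solving the pair: q_M = 242/9, q_C = 344/9.
Total output Q = 242/9 + 344/9 = 586/9.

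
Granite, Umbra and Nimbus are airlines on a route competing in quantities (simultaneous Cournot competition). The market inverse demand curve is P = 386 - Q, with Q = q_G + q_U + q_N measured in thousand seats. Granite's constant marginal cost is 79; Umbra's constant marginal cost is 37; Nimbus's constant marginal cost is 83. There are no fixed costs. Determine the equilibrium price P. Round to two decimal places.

Granite's profit: π_G = (386 - Q)q_G - (79q_G). Setting ∂π_G/∂q_G = 0: 307 - 2q_G - (q_U + q_N) = 0.
Umbra's first-order condition: 349 - 2q_U - (q_G + q_N) = 0.
Nimbus's profit: π_N = (386 - Q)q_N - (83q_N). Setting ∂π_N/∂q_N = 0: 303 - 2q_N - (q_G + q_U) = 0.
Adding the 3 conditions: 959 − 2Q − 2Q = 0, i.e. Q = 959/4.
Back-substituting: q_G = (307 − 959/4) = 269/4, q_U = (349 − 959/4) = 437/4, q_N = (303 − 959/4) = 253/4.
Total output Q = 959/4, so price P = 386 - 959/4 = 585/4.

146.25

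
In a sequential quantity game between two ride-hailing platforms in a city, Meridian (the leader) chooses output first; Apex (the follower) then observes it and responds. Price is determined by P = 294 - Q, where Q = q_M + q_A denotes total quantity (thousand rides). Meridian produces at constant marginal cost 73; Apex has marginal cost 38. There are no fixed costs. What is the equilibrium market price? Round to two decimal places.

Solve by backward induction. Given q_M, the follower Apex maximises π_A = (294 - q_M - q_A)q_A - 38q_A.
Follower FOC: 256 - q_M - 2q_A = 0, so q_A(q_M) = (256 - q_M)/2.
Meridian substitutes q_A(q_M) into its own profit: π_M = q_M(294 - q_M - (256 - q_M)/2) - 73q_M = (166 - (1/2)q_M)q_M - 73q_M.
The leader's first-order condition 93 - q_M = 0 yields q_M = 93.
Then q_A = (256 - 93)/2 = 163/2.
Total output Q = 349/2, so price P = 294 - 349/2 = 239/2.

119.50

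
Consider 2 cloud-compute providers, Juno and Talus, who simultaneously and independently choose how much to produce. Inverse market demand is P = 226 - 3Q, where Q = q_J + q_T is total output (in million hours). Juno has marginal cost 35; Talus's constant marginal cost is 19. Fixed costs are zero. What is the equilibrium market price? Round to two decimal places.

93.33

Juno's profit: π_J = (226 - 3Q)q_J - (35q_J). Setting ∂π_J/∂q_J = 0: 191 - 6q_J - 3(q_T) = 0.
Talus's first-order condition: 207 - 6q_T - 3(q_J) = 0.
So q_J = (191 - 3q_T)/6 and q_T = (207 - 3q_J)/6.
Solving the pair: q_J = 175/9, q_T = 223/9.
Total output Q = 398/9, so price P = 226 - 3·(398/9) = 280/3.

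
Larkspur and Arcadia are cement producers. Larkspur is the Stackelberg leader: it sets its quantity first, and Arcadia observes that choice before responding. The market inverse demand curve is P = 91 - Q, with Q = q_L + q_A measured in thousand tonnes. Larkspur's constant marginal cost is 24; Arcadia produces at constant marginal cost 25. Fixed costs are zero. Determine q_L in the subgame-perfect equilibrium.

Solve by backward induction. Given q_L, the follower Arcadia maximises π_A = (91 - q_L - q_A)q_A - 25q_A.
∂π_A/∂q_A = 66 - q_L - 2q_A = 0 gives the reaction function q_A = (66 - q_L)/2.
Larkspur substitutes q_A(q_L) into its own profit: π_L = q_L(91 - q_L - (66 - q_L)/2) - 24q_L = (58 - (1/2)q_L)q_L - 24q_L.
Maximising: ∂π_L/∂q_L = 34 - q_L = 0, giving q_L = 34.
Then q_A = (66 - 34)/2 = 16.

34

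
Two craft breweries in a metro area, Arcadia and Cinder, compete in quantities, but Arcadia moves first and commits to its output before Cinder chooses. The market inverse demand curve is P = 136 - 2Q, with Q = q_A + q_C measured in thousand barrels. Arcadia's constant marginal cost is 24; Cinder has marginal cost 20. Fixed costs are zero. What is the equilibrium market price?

Solve by backward induction. Given q_A, the follower Cinder maximises π_C = (136 - 2q_A - 2q_C)q_C - 20q_C.
Follower FOC: 116 - 2q_A - 4q_C = 0, so q_C(q_A) = (116 - 2q_A)/4.
Arcadia substitutes q_C(q_A) into its own profit: π_A = q_A(136 - 2q_A - (116 - 2q_A)/2) - 24q_A = (78 - q_A)q_A - 24q_A.
The leader's first-order condition 54 - 2q_A = 0 yields q_A = 27.
Then q_C = (116 - 2·27)/4 = 31/2.
Total output Q = 85/2, so price P = 136 - 2·(85/2) = 51.

51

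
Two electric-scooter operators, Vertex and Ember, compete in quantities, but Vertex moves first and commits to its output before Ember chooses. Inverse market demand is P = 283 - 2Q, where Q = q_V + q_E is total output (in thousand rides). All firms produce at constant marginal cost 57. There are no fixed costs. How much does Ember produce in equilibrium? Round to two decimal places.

28.25

The follower Ember best-responds to any q_V: π_E = (283 - 2Q)q_E - 57q_E.
Setting the follower's marginal profit to zero, 226 - 2q_V - 4q_E = 0, i.e. q_E = (226 - 2q_V)/4.
Vertex substitutes q_E(q_V) into its own profit: π_V = q_V(283 - 2q_V - (226 - 2q_V)/2) - 57q_V = (170 - q_V)q_V - 57q_V.
The leader's first-order condition 113 - 2q_V = 0 yields q_V = 113/2.
Then q_E = (226 - 2·(113/2))/4 = 113/4.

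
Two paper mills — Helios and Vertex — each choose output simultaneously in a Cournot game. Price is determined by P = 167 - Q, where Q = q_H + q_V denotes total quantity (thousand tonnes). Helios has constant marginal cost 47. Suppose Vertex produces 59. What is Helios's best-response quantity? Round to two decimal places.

With the rival's output fixed at 59, Helios's profit is π_H = (167 - 59 - q_H)q_H - (47q_H) = (108 - q_H)q_H - (47q_H).
∂π_H/∂q_H = 61 - 2q_H = 0, so q_H = 61/2.

30.50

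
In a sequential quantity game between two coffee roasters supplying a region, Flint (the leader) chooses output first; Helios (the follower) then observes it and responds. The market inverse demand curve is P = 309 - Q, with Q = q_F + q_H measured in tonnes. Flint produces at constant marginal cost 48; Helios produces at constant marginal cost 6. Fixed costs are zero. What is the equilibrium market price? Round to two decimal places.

The follower Helios best-responds to any q_F: π_H = (309 - Q)q_H - 6q_H.
Setting the follower's marginal profit to zero, 303 - q_F - 2q_H = 0, i.e. q_H = (303 - q_F)/2.
The leader anticipates this reaction. Substituting into P = 309 - Q gives P = 315/2 - (1/2)q_F, so π_F = (315/2 - (1/2)q_F)q_F - 48q_F.
The leader's first-order condition 219/2 - q_F = 0 yields q_F = 219/2.
Then q_H = (303 - 219/2)/2 = 387/4.
Total output Q = 825/4, so price P = 309 - 825/4 = 411/4.

102.75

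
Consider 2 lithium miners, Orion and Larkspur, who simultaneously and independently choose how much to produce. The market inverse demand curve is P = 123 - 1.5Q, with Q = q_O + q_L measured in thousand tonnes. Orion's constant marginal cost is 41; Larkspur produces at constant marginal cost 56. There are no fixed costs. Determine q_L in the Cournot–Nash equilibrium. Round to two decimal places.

11.56

Orion's profit: π_O = (123 - 1.5Q)q_O - (41q_O). Setting ∂π_O/∂q_O = 0: 82 - 3q_O - (3/2)(q_L) = 0.
Larkspur's profit: π_L = (123 - 1.5Q)q_L - (56q_L). Setting ∂π_L/∂q_L = 0: 67 - 3q_L - (3/2)(q_O) = 0.
So q_O = (82 - (3/2)q_L)/3 and q_L = (67 - (3/2)q_O)/3.
Substituting one into the other gives q_O = 194/9 and q_L = 104/9.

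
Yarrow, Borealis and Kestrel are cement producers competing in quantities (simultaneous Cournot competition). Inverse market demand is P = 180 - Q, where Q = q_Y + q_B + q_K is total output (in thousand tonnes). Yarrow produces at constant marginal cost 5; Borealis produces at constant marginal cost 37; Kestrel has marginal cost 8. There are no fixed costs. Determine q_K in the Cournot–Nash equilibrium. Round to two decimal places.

49.50

Yarrow's profit: π_Y = (180 - Q)q_Y - (5q_Y). Setting ∂π_Y/∂q_Y = 0: 175 - 2q_Y - (q_B + q_K) = 0.
Borealis's first-order condition: 143 - 2q_B - (q_Y + q_K) = 0.
Kestrel's profit: π_K = (180 - Q)q_K - (8q_K). Setting ∂π_K/∂q_K = 0: 172 - 2q_K - (q_Y + q_B) = 0.
Adding the 3 first-order conditions: 490 − 4Q = 0, so Q = 245/2.
Back-substituting: q_Y = (175 − 245/2) = 105/2, q_B = (143 − 245/2) = 41/2, q_K = (172 − 245/2) = 99/2.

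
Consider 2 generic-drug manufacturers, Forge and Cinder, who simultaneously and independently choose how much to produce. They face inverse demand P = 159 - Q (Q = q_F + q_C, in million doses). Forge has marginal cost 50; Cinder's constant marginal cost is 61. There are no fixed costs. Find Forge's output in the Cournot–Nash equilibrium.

Forge's profit: π_F = (159 - Q)q_F - (50q_F). Setting ∂π_F/∂q_F = 0: 109 - 2q_F - (q_C) = 0.
Cinder's profit: π_C = (159 - Q)q_C - (61q_C). Setting ∂π_C/∂q_C = 0: 98 - 2q_C - (q_F) = 0.
Best responses: q_F = (109 - q_C)/2, q_C = (98 - q_F)/2.
Substituting one into the other gives q_F = 40 and q_C = 29.

40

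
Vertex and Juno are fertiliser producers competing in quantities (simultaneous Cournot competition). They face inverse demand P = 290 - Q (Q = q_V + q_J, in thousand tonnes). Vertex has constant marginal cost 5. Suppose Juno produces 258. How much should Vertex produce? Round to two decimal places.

13.50

With the rival's output fixed at 258, Vertex's profit is π_V = (290 - 258 - q_V)q_V - (5q_V) = (32 - q_V)q_V - (5q_V).
∂π_V/∂q_V = 27 - 2q_V = 0, so q_V = 27/2.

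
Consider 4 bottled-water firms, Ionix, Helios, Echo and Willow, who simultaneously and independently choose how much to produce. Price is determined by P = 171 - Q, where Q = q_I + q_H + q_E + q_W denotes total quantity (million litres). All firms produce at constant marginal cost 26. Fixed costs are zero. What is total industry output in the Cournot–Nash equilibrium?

116

Each firm earns π_i = (171 - Q)q_i - 26q_i.
First-order condition (treating rivals' output as given): 145 - 2q_i - Σ_{j≠i} q_j = 0.
By symmetry each firm produces the same amount; substituting Σ_{j≠i} q_j = 3q_i yields q_i = 145/5 = 29.
Total output Q = 29 + 29 + 29 + 29 = 116.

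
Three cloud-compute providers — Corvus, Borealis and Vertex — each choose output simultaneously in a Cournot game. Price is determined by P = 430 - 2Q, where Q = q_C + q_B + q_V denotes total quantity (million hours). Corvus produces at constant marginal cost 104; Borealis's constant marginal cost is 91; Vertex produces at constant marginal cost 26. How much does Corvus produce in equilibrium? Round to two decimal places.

29.38

Corvus's profit: π_C = (430 - 2Q)q_C - (104q_C). Setting ∂π_C/∂q_C = 0: 326 - 4q_C - 2(q_B + q_V) = 0.
Borealis's first-order condition: 339 - 4q_B - 2(q_C + q_V) = 0.
Vertex's profit: π_V = (430 - 2Q)q_V - (26q_V). Setting ∂π_V/∂q_V = 0: 404 - 4q_V - 2(q_C + q_B) = 0.
Adding the 3 first-order conditions: 1069 − 8Q = 0, so Q = 1069/8.
Back-substituting: q_C = (326 − 1069/4)/2 = 235/8, q_B = (339 − 1069/4)/2 = 287/8, q_V = (404 − 1069/4)/2 = 547/8.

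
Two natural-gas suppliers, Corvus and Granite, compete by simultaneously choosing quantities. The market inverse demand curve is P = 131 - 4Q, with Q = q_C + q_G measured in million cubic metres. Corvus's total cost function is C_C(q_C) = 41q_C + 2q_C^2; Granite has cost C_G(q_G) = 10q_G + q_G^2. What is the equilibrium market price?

73

Corvus's profit: π_C = (131 - 4Q)q_C - (41q_C + 2q_C²). Setting ∂π_C/∂q_C = 0: 90 - 12q_C - 4(q_G) = 0.
Granite's first-order condition: 121 - 10q_G - 4(q_C) = 0.
Rearranging gives the reaction functions q_C = (90 - 4q_G)/12 and q_G = (121 - 4q_C)/10.
Substituting one into the other gives q_C = 4 and q_G = 21/2.
Total output Q = 29/2, so price P = 131 - 4·(29/2) = 73.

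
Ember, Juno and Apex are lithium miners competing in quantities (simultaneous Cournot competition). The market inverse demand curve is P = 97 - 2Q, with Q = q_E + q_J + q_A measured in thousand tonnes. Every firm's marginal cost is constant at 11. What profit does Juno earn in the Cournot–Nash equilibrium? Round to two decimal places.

231.13

A representative firm's profit is π_i = q_i(97 - 2Q) - 11q_i.
Setting ∂π_i/∂q_i = 0 with rivals' quantities fixed: 86 - 4q_i - 2·Σ_{j≠i} q_j = 0.
By symmetry each firm produces the same amount; substituting Σ_{j≠i} q_j = 2q_i yields q_i = 86/8 = 43/4.
Price P = 97 - 2·(129/4) = 65/2.
Juno's profit: (65/2 - 11)·(43/4) = 1849/8.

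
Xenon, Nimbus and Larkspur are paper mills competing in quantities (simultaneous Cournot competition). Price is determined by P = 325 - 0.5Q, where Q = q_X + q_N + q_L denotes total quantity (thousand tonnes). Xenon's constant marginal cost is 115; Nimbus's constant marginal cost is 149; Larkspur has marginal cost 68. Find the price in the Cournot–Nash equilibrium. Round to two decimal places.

Xenon's profit: π_X = (325 - 0.5Q)q_X - (115q_X). Setting ∂π_X/∂q_X = 0: 210 - q_X - (1/2)(q_N + q_L) = 0.
Nimbus's profit: π_N = (325 - 0.5Q)q_N - (149q_N). Setting ∂π_N/∂q_N = 0: 176 - q_N - (1/2)(q_X + q_L) = 0.
Larkspur's first-order condition: 257 - q_L - (1/2)(q_X + q_N) = 0.
Adding the 3 first-order conditions: 643 − 2Q = 0, so Q = 643/2.
Back-substituting: q_X = (210 − 643/4)/(1/2) = 197/2, q_N = (176 − 643/4)/(1/2) = 61/2, q_L = (257 − 643/4)/(1/2) = 385/2.
Total output Q = 643/2, so price P = 325 - (1/2)·(643/2) = 657/4.

164.25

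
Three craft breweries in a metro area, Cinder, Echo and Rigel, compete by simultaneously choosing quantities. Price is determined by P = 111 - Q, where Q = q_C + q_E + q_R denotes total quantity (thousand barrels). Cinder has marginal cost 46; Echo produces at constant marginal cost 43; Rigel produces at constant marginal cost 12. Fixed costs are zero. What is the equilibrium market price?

Cinder's profit: π_C = (111 - Q)q_C - (46q_C). Setting ∂π_C/∂q_C = 0: 65 - 2q_C - (q_E + q_R) = 0.
Echo's first-order condition: 68 - 2q_E - (q_C + q_R) = 0.
Rigel's first-order condition: 99 - 2q_R - (q_C + q_E) = 0.
Summing all 3 equations gives 232 − 4Q = 0, hence Q = 58.
Back-substituting: q_C = (65 − 58) = 7, q_E = (68 − 58) = 10, q_R = (99 − 58) = 41.
Total output Q = 58, so price P = 111 - 58 = 53.

53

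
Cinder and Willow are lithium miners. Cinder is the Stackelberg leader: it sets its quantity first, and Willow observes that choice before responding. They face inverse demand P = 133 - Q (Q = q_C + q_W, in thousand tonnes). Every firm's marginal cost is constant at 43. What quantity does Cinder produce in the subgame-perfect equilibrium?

Solve by backward induction. Given q_C, the follower Willow maximises π_W = (133 - q_C - q_W)q_W - 43q_W.
Setting the follower's marginal profit to zero, 90 - q_C - 2q_W = 0, i.e. q_W = (90 - q_C)/2.
The leader anticipates this reaction. Substituting into P = 133 - Q gives P = 88 - (1/2)q_C, so π_C = (88 - (1/2)q_C)q_C - 43q_C.
The leader's first-order condition 45 - q_C = 0 yields q_C = 45.
Then q_W = (90 - 45)/2 = 45/2.

45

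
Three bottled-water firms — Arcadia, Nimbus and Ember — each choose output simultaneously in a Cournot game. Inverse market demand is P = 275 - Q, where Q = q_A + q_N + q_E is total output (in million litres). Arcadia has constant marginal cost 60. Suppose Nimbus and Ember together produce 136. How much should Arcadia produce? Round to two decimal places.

With rivals' combined output fixed at 136, Arcadia's profit is π_A = (275 - 136 - q_A)q_A - (60q_A) = (139 - q_A)q_A - (60q_A).
∂π_A/∂q_A = 79 - 2q_A = 0, so q_A = 79/2.

39.50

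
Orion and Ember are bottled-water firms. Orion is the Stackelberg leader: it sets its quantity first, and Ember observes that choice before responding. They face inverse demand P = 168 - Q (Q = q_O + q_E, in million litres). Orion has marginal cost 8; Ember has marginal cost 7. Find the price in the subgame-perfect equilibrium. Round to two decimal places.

47.75

Solve by backward induction. Given q_O, the follower Ember maximises π_E = (168 - q_O - q_E)q_E - 7q_E.
∂π_E/∂q_E = 161 - q_O - 2q_E = 0 gives the reaction function q_E = (161 - q_O)/2.
Orion substitutes q_E(q_O) into its own profit: π_O = q_O(168 - q_O - (161 - q_O)/2) - 8q_O = (175/2 - (1/2)q_O)q_O - 8q_O.
Maximising: ∂π_O/∂q_O = 159/2 - q_O = 0, giving q_O = 159/2.
Then q_E = (161 - 159/2)/2 = 163/4.
Total output Q = 481/4, so price P = 168 - 481/4 = 191/4.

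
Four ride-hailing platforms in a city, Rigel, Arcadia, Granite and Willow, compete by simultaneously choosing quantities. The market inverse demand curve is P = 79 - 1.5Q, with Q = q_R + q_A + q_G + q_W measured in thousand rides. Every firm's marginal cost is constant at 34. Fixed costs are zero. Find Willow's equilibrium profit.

A representative firm's profit is π_i = q_i(79 - 1.5Q) - 34q_i.
First-order condition (treating rivals' output as given): 45 - 3q_i - (3/2)·Σ_{j≠i} q_j = 0.
With identical firms every q_j equals q_i, so Σ_{j≠i} q_j = 3q_i and 45 = (15/2)q_i, giving q_i = 6.
Price P = 79 - (3/2)·24 = 43.
Willow's profit: (43 - 34)·6 = 54.

54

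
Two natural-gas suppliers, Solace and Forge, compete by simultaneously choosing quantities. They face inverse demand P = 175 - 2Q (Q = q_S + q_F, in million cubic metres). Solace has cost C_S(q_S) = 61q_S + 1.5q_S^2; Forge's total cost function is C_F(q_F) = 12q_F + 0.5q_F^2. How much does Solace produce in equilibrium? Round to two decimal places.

7.87

Solace's profit: π_S = (175 - 2Q)q_S - (61q_S + (3/2)q_S²). Setting ∂π_S/∂q_S = 0: 114 - 7q_S - 2(q_F) = 0.
Forge's profit: π_F = (175 - 2Q)q_F - (12q_F + (1/2)q_F²). Setting ∂π_F/∂q_F = 0: 163 - 5q_F - 2(q_S) = 0.
Best responses: q_S = (114 - 2q_F)/7, q_F = (163 - 2q_S)/5.
Substituting one into the other gives q_S = 244/31 and q_F = 913/31.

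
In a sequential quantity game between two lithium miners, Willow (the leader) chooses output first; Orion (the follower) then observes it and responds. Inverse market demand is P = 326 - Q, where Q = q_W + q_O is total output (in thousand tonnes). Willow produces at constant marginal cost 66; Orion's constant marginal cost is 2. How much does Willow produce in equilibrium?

The follower Orion best-responds to any q_W: π_O = (326 - Q)q_O - 2q_O.
Follower FOC: 324 - q_W - 2q_O = 0, so q_O(q_W) = (324 - q_W)/2.
Willow substitutes q_O(q_W) into its own profit: π_W = q_W(326 - q_W - (324 - q_W)/2) - 66q_W = (164 - (1/2)q_W)q_W - 66q_W.
The leader's first-order condition 98 - q_W = 0 yields q_W = 98.
Then q_O = (324 - 98)/2 = 113.

98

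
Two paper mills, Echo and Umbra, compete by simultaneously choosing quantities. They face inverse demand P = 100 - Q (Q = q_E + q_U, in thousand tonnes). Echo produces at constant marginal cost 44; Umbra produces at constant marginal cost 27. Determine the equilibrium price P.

57

Echo's profit: π_E = (100 - Q)q_E - (44q_E). Setting ∂π_E/∂q_E = 0: 56 - 2q_E - (q_U) = 0.
Umbra's profit: π_U = (100 - Q)q_U - (27q_U). Setting ∂π_U/∂q_U = 0: 73 - 2q_U - (q_E) = 0.
Rearranging gives the reaction functions q_E = (56 - q_U)/2 and q_U = (73 - q_E)/2.
Substituting one into the other gives q_E = 13 and q_U = 30.
Total output Q = 43, so price P = 100 - 43 = 57.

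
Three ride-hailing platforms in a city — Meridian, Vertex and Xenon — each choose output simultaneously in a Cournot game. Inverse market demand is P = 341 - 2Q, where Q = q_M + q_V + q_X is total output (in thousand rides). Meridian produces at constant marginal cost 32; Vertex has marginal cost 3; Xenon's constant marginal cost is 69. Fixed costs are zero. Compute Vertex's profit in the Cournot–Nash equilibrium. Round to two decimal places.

5859.03

Meridian's profit: π_M = (341 - 2Q)q_M - (32q_M). Setting ∂π_M/∂q_M = 0: 309 - 4q_M - 2(q_V + q_X) = 0.
Vertex's first-order condition: 338 - 4q_V - 2(q_M + q_X) = 0.
Xenon's first-order condition: 272 - 4q_X - 2(q_M + q_V) = 0.
Adding the 3 first-order conditions: 919 − 8Q = 0, so Q = 919/8.
Back-substituting: q_M = (309 − 919/4)/2 = 317/8, q_V = (338 − 919/4)/2 = 433/8, q_X = (272 − 919/4)/2 = 169/8.
Price P = 341 - 2·(919/8) = 445/4.
Vertex's profit: (445/4 - 3)·(433/8) = 5859.0313.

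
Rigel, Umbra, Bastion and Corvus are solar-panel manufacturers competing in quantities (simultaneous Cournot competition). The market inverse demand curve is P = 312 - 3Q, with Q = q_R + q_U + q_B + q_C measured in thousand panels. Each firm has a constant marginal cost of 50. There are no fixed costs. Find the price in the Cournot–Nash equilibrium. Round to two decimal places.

Each firm earns π_i = (312 - 3Q)q_i - 50q_i.
Setting ∂π_i/∂q_i = 0 with rivals' quantities fixed: 262 - 6q_i - 3·Σ_{j≠i} q_j = 0.
With identical firms every q_j equals q_i, so Σ_{j≠i} q_j = 3q_i and 262 = 15q_i, giving q_i = 262/15.
Total output Q = 1048/15, so price P = 312 - 3·(1048/15) = 512/5.

102.40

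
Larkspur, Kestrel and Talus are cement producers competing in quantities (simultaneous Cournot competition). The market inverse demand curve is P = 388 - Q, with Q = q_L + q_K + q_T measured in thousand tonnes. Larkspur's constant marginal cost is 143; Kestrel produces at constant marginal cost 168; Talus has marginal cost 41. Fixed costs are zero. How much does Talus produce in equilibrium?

144

Larkspur's profit: π_L = (388 - Q)q_L - (143q_L). Setting ∂π_L/∂q_L = 0: 245 - 2q_L - (q_K + q_T) = 0.
Kestrel's first-order condition: 220 - 2q_K - (q_L + q_T) = 0.
Talus's first-order condition: 347 - 2q_T - (q_L + q_K) = 0.
Adding the 3 first-order conditions: 812 − 4Q = 0, so Q = 203.
Back-substituting: q_L = (245 − 203) = 42, q_K = (220 − 203) = 17, q_T = (347 − 203) = 144.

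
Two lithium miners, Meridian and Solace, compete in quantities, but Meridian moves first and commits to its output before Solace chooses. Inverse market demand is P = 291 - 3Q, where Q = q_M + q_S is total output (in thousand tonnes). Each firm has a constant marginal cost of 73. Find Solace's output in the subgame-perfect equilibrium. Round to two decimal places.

18.17

The follower Solace best-responds to any q_M: π_S = (291 - 3Q)q_S - 73q_S.
∂π_S/∂q_S = 218 - 3q_M - 6q_S = 0 gives the reaction function q_S = (218 - 3q_M)/6.
The leader anticipates this reaction. Substituting into P = 291 - 3Q gives P = 182 - (3/2)q_M, so π_M = (182 - (3/2)q_M)q_M - 73q_M.
Maximising: ∂π_M/∂q_M = 109 - 3q_M = 0, giving q_M = 109/3.
Then q_S = (218 - 3·(109/3))/6 = 109/6.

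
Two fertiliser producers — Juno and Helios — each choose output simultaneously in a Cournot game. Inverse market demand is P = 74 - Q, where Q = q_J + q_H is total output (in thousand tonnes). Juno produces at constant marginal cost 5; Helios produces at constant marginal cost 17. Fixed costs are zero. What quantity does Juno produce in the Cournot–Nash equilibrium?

27

Juno's profit: π_J = (74 - Q)q_J - (5q_J). Setting ∂π_J/∂q_J = 0: 69 - 2q_J - (q_H) = 0.
Helios's first-order condition: 57 - 2q_H - (q_J) = 0.
Best responses: q_J = (69 - q_H)/2, q_H = (57 - q_J)/2.
Solving the pair: q_J = 27, q_H = 15.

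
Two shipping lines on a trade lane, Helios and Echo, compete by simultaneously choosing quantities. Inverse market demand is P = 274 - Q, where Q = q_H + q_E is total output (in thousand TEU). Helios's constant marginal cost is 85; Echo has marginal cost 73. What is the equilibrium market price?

Helios's profit: π_H = (274 - Q)q_H - (85q_H). Setting ∂π_H/∂q_H = 0: 189 - 2q_H - (q_E) = 0.
Echo's first-order condition: 201 - 2q_E - (q_H) = 0.
Rearranging gives the reaction functions q_H = (189 - q_E)/2 and q_E = (201 - q_H)/2.
Solving the pair: q_H = 59, q_E = 71.
Total output Q = 130, so price P = 274 - 130 = 144.

144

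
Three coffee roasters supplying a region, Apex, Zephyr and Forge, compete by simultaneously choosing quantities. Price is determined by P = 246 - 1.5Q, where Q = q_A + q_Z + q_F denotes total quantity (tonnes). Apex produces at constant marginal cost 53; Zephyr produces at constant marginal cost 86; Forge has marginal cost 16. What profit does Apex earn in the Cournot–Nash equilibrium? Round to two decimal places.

1488.38

Apex's profit: π_A = (246 - 1.5Q)q_A - (53q_A). Setting ∂π_A/∂q_A = 0: 193 - 3q_A - (3/2)(q_Z + q_F) = 0.
Zephyr's profit: π_Z = (246 - 1.5Q)q_Z - (86q_Z). Setting ∂π_Z/∂q_Z = 0: 160 - 3q_Z - (3/2)(q_A + q_F) = 0.
Forge's first-order condition: 230 - 3q_F - (3/2)(q_A + q_Z) = 0.
Summing all 3 equations gives 583 − 6Q = 0, hence Q = 583/6.
Back-substituting: q_A = (193 − 583/4)/(3/2) = 63/2, q_Z = (160 − 583/4)/(3/2) = 19/2, q_F = (230 − 583/4)/(3/2) = 337/6.
Price P = 246 - (3/2)·(583/6) = 401/4.
Apex's profit: (401/4 - 53)·(63/2) = 1488.3750.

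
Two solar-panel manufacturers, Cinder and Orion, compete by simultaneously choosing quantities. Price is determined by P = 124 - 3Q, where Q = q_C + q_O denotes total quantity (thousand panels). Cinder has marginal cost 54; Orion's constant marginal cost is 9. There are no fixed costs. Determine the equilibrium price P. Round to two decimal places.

62.33

Cinder's profit: π_C = (124 - 3Q)q_C - (54q_C). Setting ∂π_C/∂q_C = 0: 70 - 6q_C - 3(q_O) = 0.
Orion's profit: π_O = (124 - 3Q)q_O - (9q_O). Setting ∂π_O/∂q_O = 0: 115 - 6q_O - 3(q_C) = 0.
So q_C = (70 - 3q_O)/6 and q_O = (115 - 3q_C)/6.
Substituting one into the other gives q_C = 25/9 and q_O = 160/9.
Total output Q = 185/9, so price P = 124 - 3·(185/9) = 187/3.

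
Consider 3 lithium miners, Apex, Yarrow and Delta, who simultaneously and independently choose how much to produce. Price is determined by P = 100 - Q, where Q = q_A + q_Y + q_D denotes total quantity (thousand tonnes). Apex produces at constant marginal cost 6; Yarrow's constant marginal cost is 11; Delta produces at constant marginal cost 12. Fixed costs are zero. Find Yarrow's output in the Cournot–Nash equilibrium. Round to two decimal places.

Apex's profit: π_A = (100 - Q)q_A - (6q_A). Setting ∂π_A/∂q_A = 0: 94 - 2q_A - (q_Y + q_D) = 0.
Yarrow's first-order condition: 89 - 2q_Y - (q_A + q_D) = 0.
Delta's first-order condition: 88 - 2q_D - (q_A + q_Y) = 0.
Adding the 3 conditions: 271 − 2Q − 2Q = 0, i.e. Q = 271/4.
Back-substituting: q_A = (94 − 271/4) = 105/4, q_Y = (89 − 271/4) = 85/4, q_D = (88 − 271/4) = 81/4.

21.25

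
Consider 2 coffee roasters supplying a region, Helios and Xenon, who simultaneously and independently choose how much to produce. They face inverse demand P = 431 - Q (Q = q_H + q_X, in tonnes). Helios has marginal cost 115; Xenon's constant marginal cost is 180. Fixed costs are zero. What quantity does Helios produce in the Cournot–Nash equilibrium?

127

Helios's profit: π_H = (431 - Q)q_H - (115q_H). Setting ∂π_H/∂q_H = 0: 316 - 2q_H - (q_X) = 0.
Xenon's profit: π_X = (431 - Q)q_X - (180q_X). Setting ∂π_X/∂q_X = 0: 251 - 2q_X - (q_H) = 0.
Rearranging gives the reaction functions q_H = (316 - q_X)/2 and q_X = (251 - q_H)/2.
Substituting one into the other gives q_H = 127 and q_X = 62.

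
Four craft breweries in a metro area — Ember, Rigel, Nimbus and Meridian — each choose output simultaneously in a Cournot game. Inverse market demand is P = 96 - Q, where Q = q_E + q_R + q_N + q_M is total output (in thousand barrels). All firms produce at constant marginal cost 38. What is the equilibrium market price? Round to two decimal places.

Each firm earns π_i = (96 - Q)q_i - 38q_i.
Setting ∂π_i/∂q_i = 0 with rivals' quantities fixed: 58 - 2q_i - Σ_{j≠i} q_j = 0.
By symmetry each firm produces the same amount; substituting Σ_{j≠i} q_j = 3q_i yields q_i = 58/5.
Total output Q = 232/5, so price P = 96 - 232/5 = 248/5.

49.60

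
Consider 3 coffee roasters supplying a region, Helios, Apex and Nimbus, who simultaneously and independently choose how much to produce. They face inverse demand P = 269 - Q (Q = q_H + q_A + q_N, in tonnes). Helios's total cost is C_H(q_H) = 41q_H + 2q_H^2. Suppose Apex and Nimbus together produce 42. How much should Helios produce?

31

With rivals' combined output fixed at 42, Helios's profit is π_H = (269 - 42 - q_H)q_H - (41q_H + 2q_H²) = (227 - q_H)q_H - (41q_H + 2q_H²).
∂π_H/∂q_H = 186 - 6q_H = 0, so q_H = 31.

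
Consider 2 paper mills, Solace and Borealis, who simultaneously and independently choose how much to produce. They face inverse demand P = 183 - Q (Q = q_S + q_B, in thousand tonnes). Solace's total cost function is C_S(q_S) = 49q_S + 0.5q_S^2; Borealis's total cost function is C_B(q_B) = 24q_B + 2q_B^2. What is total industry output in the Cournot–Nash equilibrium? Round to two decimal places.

58.12

Solace's profit: π_S = (183 - Q)q_S - (49q_S + (1/2)q_S²). Setting ∂π_S/∂q_S = 0: 134 - 3q_S - (q_B) = 0.
Borealis's first-order condition: 159 - 6q_B - (q_S) = 0.
Rearranging gives the reaction functions q_S = (134 - q_B)/3 and q_B = (159 - q_S)/6.
Substituting one into the other gives q_S = 645/17 and q_B = 343/17.
Total output Q = 645/17 + 343/17 = 988/17.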